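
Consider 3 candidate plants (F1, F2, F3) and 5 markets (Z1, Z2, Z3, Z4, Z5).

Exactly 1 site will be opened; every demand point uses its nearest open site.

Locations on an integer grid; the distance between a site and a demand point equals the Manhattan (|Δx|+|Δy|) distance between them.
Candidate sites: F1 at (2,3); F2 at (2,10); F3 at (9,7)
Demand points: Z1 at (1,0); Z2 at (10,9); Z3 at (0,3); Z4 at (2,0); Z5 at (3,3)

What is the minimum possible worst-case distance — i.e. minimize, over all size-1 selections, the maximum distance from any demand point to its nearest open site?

Open {F2}.
  Farthest demand point is Z1 at distance 11 (to F2); all others are ≤ 11.
With {F1} the worst case is 14.
With {F3} the worst case is 15.
No size-1 selection achieves below 11.

11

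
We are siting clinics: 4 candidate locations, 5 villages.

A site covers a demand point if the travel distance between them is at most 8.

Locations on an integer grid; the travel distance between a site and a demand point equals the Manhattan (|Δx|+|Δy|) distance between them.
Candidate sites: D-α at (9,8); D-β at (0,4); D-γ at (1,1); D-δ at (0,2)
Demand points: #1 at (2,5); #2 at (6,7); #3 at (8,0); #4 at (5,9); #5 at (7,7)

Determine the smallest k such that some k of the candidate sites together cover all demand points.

2

Coverage sets (demand points within 8 of each site):
  D-α: {#2, #4, #5}
  D-β: {#1}
  D-γ: {#1, #3}
  D-δ: {#1}
No single site covers all 5 demand points.
But {D-α, D-γ} covers everything, so the minimum is 2.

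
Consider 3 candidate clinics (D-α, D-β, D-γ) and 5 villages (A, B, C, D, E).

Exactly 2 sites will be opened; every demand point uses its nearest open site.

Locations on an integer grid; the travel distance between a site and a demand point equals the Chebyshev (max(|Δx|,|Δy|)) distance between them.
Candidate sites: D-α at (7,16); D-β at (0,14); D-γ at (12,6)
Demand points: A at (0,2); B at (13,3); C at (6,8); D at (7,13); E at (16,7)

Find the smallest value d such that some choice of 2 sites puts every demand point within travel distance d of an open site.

Open {D-α, D-γ}.
  Farthest demand point is A at travel distance 12 (to D-γ); all others are ≤ 12.
With {D-β, D-γ} the worst case is 12.
With {D-α, D-β} the worst case is 13.
No size-2 selection achieves below 12.

12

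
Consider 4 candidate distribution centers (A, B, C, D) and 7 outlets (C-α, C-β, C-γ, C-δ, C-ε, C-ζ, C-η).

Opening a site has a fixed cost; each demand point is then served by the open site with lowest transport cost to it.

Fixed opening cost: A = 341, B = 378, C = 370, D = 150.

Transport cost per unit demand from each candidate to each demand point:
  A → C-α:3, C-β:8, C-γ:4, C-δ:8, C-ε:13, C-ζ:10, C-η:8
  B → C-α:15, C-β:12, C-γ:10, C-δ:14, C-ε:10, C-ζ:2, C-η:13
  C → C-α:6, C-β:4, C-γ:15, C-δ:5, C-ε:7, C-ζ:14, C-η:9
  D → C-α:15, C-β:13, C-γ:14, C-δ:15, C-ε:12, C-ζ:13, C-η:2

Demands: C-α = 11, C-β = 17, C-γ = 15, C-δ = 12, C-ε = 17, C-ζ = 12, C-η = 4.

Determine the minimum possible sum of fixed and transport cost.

Open {A}: assign each demand point to its cheapest open site.
  C-α→A 11×3=33, C-β→A 17×8=136, C-γ→A 15×4=60, C-δ→A 12×8=96, C-ε→A 17×13=221, C-ζ→A 12×10=120, C-η→A 4×8=32
  transport cost 698, fixed 341 → total 1039.
Compare {C}: transport cost 742 + fixed 370 = 1112.
Compare {A, D}: transport cost 657 + fixed 491 = 1148.
Compare {A, C}: transport cost 492 + fixed 711 = 1203.
All other subsets cost ≥ 1112. Minimum total cost: 1039.

1039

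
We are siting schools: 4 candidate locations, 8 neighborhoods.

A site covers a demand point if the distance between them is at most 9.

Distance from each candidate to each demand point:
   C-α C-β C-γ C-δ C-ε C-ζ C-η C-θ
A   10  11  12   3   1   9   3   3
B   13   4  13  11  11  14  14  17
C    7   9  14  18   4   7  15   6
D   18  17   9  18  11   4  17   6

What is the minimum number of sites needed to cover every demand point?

Coverage sets (demand points within 9 of each site):
  A: {C-δ, C-ε, C-ζ, C-η, C-θ}
  B: {C-β}
  C: {C-α, C-β, C-ε, C-ζ, C-θ}
  D: {C-γ, C-ζ, C-θ}
No 2 sites suffice: every size-2 union leaves at least one demand point uncovered.
But {A, C, D} covers everything, so the minimum is 3.

3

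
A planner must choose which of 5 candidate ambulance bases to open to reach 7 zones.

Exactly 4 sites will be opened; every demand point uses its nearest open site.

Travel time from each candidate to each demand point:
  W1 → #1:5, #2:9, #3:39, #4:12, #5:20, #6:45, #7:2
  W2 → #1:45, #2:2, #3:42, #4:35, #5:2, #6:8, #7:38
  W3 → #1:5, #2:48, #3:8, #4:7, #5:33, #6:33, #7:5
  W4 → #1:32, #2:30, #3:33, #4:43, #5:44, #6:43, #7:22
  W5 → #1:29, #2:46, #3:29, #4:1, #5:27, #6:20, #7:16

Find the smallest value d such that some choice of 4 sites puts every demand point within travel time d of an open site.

Open {W1, W2, W3, W4}.
  Farthest demand point is #3 at travel time 8 (to W3); all others are ≤ 8.
With {W1, W2, W3, W5} the worst case is 8.
With {W2, W3, W4, W5} the worst case is 8.
No size-4 selection achieves below 8.

8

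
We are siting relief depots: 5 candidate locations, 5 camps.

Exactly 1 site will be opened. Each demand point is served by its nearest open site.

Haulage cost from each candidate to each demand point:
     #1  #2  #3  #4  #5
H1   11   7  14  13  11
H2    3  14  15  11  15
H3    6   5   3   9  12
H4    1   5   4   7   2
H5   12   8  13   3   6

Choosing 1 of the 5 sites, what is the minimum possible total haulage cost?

Open {H4}.
  #1→H4 1, #2→H4 5, #3→H4 4, #4→H4 7, #5→H4 2  ⇒ total 19.
Compare {H3}: total 35.
Compare {H5}: total 42.
No size-1 selection does better; minimum is 19.

19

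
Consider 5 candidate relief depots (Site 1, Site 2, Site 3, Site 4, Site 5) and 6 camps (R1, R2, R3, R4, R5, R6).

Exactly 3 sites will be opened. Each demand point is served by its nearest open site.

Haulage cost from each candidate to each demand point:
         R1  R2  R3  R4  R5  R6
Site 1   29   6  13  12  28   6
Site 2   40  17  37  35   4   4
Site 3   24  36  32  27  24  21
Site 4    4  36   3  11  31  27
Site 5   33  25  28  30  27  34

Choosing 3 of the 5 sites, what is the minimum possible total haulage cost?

Open {Site 1, Site 2, Site 4}.
  R1→Site 4 4, R2→Site 1 6, R3→Site 4 3, R4→Site 4 11, R5→Site 2 4, R6→Site 2 4  ⇒ total 32.
Compare {Site 2, Site 3, Site 4}: total 43.
Compare {Site 2, Site 4, Site 5}: total 43.
No size-3 selection does better; minimum is 32.

32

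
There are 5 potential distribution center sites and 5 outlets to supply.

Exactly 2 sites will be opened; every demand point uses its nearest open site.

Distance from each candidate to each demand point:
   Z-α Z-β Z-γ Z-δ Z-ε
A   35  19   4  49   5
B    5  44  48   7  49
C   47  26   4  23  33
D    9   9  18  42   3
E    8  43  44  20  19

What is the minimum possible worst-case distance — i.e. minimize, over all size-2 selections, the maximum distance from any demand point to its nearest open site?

Open {B, D}.
  Farthest demand point is Z-γ at distance 18 (to D); all others are ≤ 18.
With {A, B} the worst case is 19.
With {A, E} the worst case is 20.
No size-2 selection achieves below 18.

18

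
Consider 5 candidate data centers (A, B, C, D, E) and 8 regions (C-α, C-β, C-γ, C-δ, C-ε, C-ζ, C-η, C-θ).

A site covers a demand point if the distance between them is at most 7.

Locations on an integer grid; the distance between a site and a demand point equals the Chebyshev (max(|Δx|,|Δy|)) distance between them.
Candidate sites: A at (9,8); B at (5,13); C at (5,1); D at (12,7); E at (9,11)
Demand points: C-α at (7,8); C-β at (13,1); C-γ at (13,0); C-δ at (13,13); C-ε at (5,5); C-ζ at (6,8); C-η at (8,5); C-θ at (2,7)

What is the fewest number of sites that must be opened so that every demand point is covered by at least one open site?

2

Coverage sets (demand points within 7 of each site):
  A: {C-α, C-β, C-δ, C-ε, C-ζ, C-η, C-θ}
  B: {C-α, C-ζ, C-θ}
  C: {C-α, C-ε, C-ζ, C-η, C-θ}
  D: {C-α, C-β, C-γ, C-δ, C-ε, C-ζ, C-η}
  E: {C-α, C-δ, C-ε, C-ζ, C-η, C-θ}
No single site covers all 8 demand points.
But {A, D} covers everything, so the minimum is 2.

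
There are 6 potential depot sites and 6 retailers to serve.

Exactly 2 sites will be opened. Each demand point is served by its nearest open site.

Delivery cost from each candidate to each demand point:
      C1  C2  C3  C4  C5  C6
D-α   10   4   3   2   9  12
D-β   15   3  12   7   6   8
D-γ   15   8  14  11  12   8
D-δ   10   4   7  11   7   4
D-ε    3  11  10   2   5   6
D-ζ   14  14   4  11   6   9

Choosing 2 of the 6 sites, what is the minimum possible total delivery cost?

Open {D-α, D-ε}.
  C1→D-ε 3, C2→D-α 4, C3→D-α 3, C4→D-α 2, C5→D-ε 5, C6→D-ε 6  ⇒ total 23.
Compare {D-δ, D-ε}: total 25.
Compare {D-β, D-ε}: total 29.
No size-2 selection does better; minimum is 23.

23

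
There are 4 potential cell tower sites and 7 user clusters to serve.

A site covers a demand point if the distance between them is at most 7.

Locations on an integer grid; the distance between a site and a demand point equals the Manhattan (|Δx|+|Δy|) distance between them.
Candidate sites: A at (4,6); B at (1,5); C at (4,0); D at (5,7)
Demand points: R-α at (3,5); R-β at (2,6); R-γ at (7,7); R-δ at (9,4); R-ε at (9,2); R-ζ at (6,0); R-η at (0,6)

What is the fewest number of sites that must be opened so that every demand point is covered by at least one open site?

Coverage sets (demand points within 7 of each site):
  A: {R-α, R-β, R-γ, R-δ, R-η}
  B: {R-α, R-β, R-η}
  C: {R-α, R-ε, R-ζ}
  D: {R-α, R-β, R-γ, R-δ, R-η}
No single site covers all 7 demand points.
But {A, C} covers everything, so the minimum is 2.

2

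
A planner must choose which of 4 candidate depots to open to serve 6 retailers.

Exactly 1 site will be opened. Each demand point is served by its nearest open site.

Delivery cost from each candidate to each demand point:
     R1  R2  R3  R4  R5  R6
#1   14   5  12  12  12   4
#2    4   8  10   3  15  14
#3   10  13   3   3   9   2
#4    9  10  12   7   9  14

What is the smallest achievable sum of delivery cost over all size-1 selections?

Open {#3}.
  R1→#3 10, R2→#3 13, R3→#3 3, R4→#3 3, R5→#3 9, R6→#3 2  ⇒ total 40.
Compare {#2}: total 54.
Compare {#1}: total 59.
No size-1 selection does better; minimum is 40.

40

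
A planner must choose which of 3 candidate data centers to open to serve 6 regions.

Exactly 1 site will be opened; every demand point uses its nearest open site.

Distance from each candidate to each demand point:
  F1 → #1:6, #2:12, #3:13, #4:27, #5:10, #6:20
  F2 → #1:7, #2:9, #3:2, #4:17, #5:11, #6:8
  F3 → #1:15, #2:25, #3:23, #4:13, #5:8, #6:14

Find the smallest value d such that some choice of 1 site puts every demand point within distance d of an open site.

Open {F2}.
  Farthest demand point is #4 at distance 17 (to F2); all others are ≤ 17.
With {F3} the worst case is 25.
With {F1} the worst case is 27.
No size-1 selection achieves below 17.

17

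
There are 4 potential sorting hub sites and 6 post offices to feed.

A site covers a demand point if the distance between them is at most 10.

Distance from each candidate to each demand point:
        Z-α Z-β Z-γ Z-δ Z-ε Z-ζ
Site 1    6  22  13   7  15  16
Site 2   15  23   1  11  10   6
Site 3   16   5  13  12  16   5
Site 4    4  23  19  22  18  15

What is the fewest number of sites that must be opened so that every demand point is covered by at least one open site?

3

Coverage sets (demand points within 10 of each site):
  Site 1: {Z-α, Z-δ}
  Site 2: {Z-γ, Z-ε, Z-ζ}
  Site 3: {Z-β, Z-ζ}
  Site 4: {Z-α}
No 2 sites suffice: every size-2 union leaves at least one demand point uncovered.
But {Site 1, Site 2, Site 3} covers everything, so the minimum is 3.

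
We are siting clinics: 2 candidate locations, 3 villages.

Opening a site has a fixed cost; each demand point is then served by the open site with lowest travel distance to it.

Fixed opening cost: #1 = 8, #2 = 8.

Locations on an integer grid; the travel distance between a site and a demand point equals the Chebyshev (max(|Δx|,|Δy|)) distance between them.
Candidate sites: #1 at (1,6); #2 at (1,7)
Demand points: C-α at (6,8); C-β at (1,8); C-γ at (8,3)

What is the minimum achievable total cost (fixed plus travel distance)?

21

Open {#2}: assign each demand point to its cheapest open site.
  C-α→#2 5, C-β→#2 1, C-γ→#2 7
  travel distance 13, fixed 8 → total 21.
Compare {#1}: travel distance 14 + fixed 8 = 22.
Compare {#1, #2}: travel distance 13 + fixed 16 = 29.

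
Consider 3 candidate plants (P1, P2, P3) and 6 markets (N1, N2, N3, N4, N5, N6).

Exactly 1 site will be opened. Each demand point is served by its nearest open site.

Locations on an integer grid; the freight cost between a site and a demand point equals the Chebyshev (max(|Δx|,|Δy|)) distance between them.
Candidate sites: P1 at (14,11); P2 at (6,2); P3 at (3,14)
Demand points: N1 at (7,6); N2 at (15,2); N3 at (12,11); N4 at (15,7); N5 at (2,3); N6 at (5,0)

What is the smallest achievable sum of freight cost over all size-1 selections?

37

Open {P2}.
  N1→P2 4, N2→P2 9, N3→P2 9, N4→P2 9, N5→P2 4, N6→P2 2  ⇒ total 37.
Compare {P1}: total 45.
Compare {P3}: total 66.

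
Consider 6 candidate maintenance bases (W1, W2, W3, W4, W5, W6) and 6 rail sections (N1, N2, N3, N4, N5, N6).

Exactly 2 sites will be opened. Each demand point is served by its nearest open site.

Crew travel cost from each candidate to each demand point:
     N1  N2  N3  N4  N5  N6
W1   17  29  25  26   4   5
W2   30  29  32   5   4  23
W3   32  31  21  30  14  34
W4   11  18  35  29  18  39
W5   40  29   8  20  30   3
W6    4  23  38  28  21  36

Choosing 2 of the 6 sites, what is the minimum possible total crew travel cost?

Open {W4, W5}.
  N1→W4 11, N2→W4 18, N3→W5 8, N4→W5 20, N5→W4 18, N6→W5 3  ⇒ total 78.
Compare {W2, W5}: total 79.
Compare {W5, W6}: total 79.
No size-2 selection does better; minimum is 78.

78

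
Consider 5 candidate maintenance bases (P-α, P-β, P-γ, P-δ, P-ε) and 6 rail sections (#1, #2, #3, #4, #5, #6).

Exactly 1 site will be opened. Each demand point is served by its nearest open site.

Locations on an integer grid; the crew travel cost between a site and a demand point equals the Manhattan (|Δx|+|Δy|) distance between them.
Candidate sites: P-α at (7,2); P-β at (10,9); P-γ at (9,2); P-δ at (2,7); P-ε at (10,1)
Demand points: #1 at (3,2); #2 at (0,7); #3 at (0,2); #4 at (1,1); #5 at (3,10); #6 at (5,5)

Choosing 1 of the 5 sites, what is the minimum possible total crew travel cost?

31

Open {P-δ}.
  #1→P-δ 6, #2→P-δ 2, #3→P-δ 7, #4→P-δ 7, #5→P-δ 4, #6→P-δ 5  ⇒ total 31.
Compare {P-α}: total 47.
Compare {P-γ}: total 59.
No size-1 selection does better; minimum is 31.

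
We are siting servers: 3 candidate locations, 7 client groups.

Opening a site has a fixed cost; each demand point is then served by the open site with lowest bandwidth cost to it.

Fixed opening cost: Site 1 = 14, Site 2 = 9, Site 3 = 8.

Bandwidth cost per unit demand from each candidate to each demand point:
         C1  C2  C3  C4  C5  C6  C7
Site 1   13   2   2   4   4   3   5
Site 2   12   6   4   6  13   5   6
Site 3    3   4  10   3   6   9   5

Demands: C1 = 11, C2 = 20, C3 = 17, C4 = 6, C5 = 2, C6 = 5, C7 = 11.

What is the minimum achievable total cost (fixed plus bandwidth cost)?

Open {Site 1, Site 3}: assign each demand point to its cheapest open site.
  C1→Site 3 11×3=33, C2→Site 1 20×2=40, C3→Site 1 17×2=34, C4→Site 3 6×3=18, C5→Site 1 2×4=8, C6→Site 1 5×3=15, C7→Site 1 11×5=55
  bandwidth cost 203, fixed 22 → total 225.
Compare {Site 1, Site 2, Site 3}: bandwidth cost 203 + fixed 31 = 234.
Compare {Site 2, Site 3}: bandwidth cost 291 + fixed 17 = 308.
Compare {Site 1, Site 2}: bandwidth cost 308 + fixed 23 = 331.
All other subsets cost ≥ 234. Minimum total cost: 225.

225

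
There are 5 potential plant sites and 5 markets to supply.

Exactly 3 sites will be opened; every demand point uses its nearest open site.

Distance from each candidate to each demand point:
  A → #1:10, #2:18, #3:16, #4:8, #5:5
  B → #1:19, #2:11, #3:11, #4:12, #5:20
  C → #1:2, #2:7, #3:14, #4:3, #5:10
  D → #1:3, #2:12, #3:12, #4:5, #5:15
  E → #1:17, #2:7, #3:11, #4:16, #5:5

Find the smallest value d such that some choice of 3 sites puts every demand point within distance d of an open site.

Open {A, B, C}.
  Farthest demand point is #3 at distance 11 (to B); all others are ≤ 11.
With {A, B, D} the worst case is 11.
With {A, B, E} the worst case is 11.
No size-3 selection achieves below 11.

11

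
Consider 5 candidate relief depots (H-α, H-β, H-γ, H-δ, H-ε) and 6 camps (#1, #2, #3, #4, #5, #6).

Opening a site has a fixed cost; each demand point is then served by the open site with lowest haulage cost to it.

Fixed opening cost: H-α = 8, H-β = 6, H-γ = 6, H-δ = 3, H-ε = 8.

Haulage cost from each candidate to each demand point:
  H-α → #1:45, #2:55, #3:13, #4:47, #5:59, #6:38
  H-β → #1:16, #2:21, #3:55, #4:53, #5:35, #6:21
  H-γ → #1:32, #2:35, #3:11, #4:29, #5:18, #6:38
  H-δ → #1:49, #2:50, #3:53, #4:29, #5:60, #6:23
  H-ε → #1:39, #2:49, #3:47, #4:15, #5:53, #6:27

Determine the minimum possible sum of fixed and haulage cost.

Open {H-β, H-γ, H-ε}: assign each demand point to its cheapest open site.
  #1→H-β 16, #2→H-β 21, #3→H-γ 11, #4→H-ε 15, #5→H-γ 18, #6→H-β 21
  haulage cost 102, fixed 20 → total 122.
Compare {H-β, H-γ, H-δ, H-ε}: haulage cost 102 + fixed 23 = 125.
Compare {H-β, H-γ}: haulage cost 116 + fixed 12 = 128.
Compare {H-α, H-β, H-γ, H-ε}: haulage cost 102 + fixed 28 = 130.
All other subsets cost ≥ 125. Minimum total cost: 122.

122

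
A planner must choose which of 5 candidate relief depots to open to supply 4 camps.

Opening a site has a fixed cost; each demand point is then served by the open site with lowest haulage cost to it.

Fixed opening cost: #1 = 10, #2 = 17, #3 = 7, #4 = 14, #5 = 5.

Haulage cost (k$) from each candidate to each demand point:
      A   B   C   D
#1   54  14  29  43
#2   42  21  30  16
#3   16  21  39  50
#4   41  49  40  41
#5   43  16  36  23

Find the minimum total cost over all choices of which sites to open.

103

Open {#3, #5}: assign each demand point to its cheapest open site.
  A→#3 16, B→#5 16, C→#5 36, D→#5 23
  haulage cost 91, fixed 12 → total 103.
Compare {#1, #3, #5}: haulage cost 82 + fixed 22 = 104.
Compare {#2, #3}: haulage cost 83 + fixed 24 = 107.
Compare {#2, #3, #5}: haulage cost 78 + fixed 29 = 107.
All other subsets cost ≥ 104. Minimum total cost: 103.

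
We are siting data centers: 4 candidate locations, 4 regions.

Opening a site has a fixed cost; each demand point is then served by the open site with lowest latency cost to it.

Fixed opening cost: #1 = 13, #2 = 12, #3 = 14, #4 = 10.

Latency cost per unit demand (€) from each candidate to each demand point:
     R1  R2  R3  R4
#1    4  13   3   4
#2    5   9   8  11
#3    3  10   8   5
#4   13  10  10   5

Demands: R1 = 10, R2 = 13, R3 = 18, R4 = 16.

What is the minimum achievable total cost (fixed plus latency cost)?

Open {#1, #2}: assign each demand point to its cheapest open site.
  R1→#1 10×4=40, R2→#2 13×9=117, R3→#1 18×3=54, R4→#1 16×4=64
  latency cost 275, fixed 25 → total 300.
Compare {#1, #2, #3}: latency cost 265 + fixed 39 = 304.
Compare {#1, #3}: latency cost 278 + fixed 27 = 305.
Compare {#1, #2, #4}: latency cost 275 + fixed 35 = 310.
All other subsets cost ≥ 304. Minimum total cost: 300.

300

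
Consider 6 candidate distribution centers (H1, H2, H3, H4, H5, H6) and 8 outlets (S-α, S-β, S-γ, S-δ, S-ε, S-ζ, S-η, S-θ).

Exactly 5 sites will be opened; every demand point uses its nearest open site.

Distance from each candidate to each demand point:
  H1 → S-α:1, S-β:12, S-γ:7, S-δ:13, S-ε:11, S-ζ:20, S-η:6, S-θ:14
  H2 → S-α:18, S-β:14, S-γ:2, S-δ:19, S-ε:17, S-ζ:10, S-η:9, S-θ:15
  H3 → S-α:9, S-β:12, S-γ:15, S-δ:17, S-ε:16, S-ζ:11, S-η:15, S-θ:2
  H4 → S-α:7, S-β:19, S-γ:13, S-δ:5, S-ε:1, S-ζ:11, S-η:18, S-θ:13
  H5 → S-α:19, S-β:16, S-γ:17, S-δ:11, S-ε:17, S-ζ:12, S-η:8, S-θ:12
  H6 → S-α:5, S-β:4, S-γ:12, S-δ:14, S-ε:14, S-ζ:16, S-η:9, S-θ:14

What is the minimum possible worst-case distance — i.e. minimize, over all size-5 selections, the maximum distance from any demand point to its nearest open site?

10

Open {H1, H2, H3, H4, H6}.
  Farthest demand point is S-ζ at distance 10 (to H2); all others are ≤ 10.
With {H2, H3, H4, H5, H6} the worst case is 10.
With {H1, H2, H3, H5, H6} the worst case is 11.
No size-5 selection achieves below 10.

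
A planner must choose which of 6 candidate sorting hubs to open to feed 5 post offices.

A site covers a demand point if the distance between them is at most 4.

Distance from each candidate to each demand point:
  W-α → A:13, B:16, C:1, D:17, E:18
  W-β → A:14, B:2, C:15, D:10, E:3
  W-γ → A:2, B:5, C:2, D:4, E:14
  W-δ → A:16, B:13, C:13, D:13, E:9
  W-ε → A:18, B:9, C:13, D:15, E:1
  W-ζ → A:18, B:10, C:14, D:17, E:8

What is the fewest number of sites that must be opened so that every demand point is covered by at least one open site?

2

Coverage sets (demand points within 4 of each site):
  W-α: {C}
  W-β: {B, E}
  W-γ: {A, C, D}
  W-δ: {}
  W-ε: {E}
  W-ζ: {}
No single site covers all 5 demand points.
But {W-β, W-γ} covers everything, so the minimum is 2.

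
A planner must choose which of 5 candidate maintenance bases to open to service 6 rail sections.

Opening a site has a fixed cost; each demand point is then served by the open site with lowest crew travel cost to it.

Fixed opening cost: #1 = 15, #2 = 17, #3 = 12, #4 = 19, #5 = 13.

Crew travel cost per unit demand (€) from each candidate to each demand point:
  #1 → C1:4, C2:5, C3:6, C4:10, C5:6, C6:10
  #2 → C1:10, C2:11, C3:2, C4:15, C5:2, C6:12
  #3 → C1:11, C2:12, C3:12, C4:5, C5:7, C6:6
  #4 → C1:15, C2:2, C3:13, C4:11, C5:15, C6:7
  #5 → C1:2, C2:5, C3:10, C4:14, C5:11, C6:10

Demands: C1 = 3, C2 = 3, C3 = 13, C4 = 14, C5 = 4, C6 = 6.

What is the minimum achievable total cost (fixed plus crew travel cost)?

Open {#2, #3, #5}: assign each demand point to its cheapest open site.
  C1→#5 3×2=6, C2→#5 3×5=15, C3→#2 13×2=26, C4→#3 14×5=70, C5→#2 4×2=8, C6→#3 6×6=36
  crew travel cost 161, fixed 42 → total 203.
Compare {#1, #2, #3}: crew travel cost 167 + fixed 44 = 211.
Compare {#2, #3, #4, #5}: crew travel cost 152 + fixed 61 = 213.
Compare {#1, #2, #3, #5}: crew travel cost 161 + fixed 57 = 218.
All other subsets cost ≥ 211. Minimum total cost: 203.

203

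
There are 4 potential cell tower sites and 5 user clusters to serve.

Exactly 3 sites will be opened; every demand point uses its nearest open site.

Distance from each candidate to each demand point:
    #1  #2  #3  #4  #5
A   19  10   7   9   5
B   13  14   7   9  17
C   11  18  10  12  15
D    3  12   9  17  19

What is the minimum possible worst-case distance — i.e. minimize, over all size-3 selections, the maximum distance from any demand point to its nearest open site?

10

Open {A, B, D}.
  Farthest demand point is #2 at distance 10 (to A); all others are ≤ 10.
With {A, C, D} the worst case is 10.
With {A, B, C} the worst case is 11.
No size-3 selection achieves below 10.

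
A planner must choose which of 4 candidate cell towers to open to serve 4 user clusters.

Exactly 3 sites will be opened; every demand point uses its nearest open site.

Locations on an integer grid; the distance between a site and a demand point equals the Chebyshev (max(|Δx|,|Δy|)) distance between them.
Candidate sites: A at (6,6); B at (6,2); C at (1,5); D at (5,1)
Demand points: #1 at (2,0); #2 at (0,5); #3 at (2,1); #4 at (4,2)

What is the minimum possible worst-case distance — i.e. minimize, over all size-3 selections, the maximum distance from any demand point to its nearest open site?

3

Open {A, C, D}.
  Farthest demand point is #1 at distance 3 (to D); all others are ≤ 3.
With {B, C, D} the worst case is 3.
With {A, B, C} the worst case is 4.
No size-3 selection achieves below 3.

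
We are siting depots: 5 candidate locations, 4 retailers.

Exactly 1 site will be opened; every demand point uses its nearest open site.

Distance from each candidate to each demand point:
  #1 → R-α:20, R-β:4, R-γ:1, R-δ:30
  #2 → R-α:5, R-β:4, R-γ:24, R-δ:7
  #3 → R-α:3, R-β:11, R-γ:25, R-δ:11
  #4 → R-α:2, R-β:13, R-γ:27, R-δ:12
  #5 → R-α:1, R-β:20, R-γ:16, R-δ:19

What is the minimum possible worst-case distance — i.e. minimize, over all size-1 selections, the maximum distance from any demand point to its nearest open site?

Open {#5}.
  Farthest demand point is R-β at distance 20 (to #5); all others are ≤ 20.
With {#2} the worst case is 24.
With {#3} the worst case is 25.
No size-1 selection achieves below 20.

20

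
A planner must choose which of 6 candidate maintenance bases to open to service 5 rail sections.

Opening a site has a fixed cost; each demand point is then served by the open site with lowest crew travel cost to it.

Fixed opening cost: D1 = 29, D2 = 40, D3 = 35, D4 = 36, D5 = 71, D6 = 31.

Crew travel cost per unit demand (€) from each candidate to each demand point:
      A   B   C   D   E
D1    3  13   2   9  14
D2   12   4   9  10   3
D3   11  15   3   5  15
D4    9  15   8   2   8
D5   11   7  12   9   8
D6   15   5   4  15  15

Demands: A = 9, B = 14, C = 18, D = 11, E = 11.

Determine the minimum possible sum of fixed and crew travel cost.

279

Open {D1, D2, D4}: assign each demand point to its cheapest open site.
  A→D1 9×3=27, B→D2 14×4=56, C→D1 18×2=36, D→D4 11×2=22, E→D2 11×3=33
  crew travel cost 174, fixed 105 → total 279.
Compare {D1, D2, D4, D6}: crew travel cost 174 + fixed 136 = 310.
Compare {D1, D2, D3}: crew travel cost 207 + fixed 104 = 311.
Compare {D1, D2, D3, D4}: crew travel cost 174 + fixed 140 = 314.
All other subsets cost ≥ 310. Minimum total cost: 279.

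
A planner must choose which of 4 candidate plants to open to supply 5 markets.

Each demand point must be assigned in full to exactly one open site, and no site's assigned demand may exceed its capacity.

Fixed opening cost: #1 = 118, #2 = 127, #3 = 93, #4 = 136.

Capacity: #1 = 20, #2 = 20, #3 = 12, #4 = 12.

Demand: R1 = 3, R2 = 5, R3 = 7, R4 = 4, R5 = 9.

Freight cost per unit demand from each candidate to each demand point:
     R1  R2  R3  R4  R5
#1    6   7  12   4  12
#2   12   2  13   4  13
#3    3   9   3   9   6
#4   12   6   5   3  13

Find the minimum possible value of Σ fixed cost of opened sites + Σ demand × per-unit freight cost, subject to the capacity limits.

Open {#2, #3}; cheapest assignment that respects the capacities:
  #2 (cap 20, load 18): R2, R4, R5 — cost 5×2 + 4×4 + 9×13 = 143
  #3 (cap 12, load 10): R1, R3 — cost 3×3 + 7×3 = 30
  Shipping 173, fixed 220 → total 393.
  Any other capacity-feasible assignment to {#2, #3} ships for at least 173.
Compare {#1, #3}: its best feasible assignment gives total 400.
Compare {#1, #4}: its best feasible assignment gives total 461.
Every other set of open sites that can feasibly serve all demand totals ≥ 400 even under its best assignment. Minimum: 393.

393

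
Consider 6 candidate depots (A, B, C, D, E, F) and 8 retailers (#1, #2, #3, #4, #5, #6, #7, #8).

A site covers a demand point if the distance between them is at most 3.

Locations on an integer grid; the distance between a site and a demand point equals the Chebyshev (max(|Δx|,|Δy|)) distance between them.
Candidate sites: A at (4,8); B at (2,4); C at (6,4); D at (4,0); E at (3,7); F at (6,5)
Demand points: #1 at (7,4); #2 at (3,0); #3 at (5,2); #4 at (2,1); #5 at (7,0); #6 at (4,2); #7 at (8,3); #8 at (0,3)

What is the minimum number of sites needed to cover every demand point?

Coverage sets (demand points within 3 of each site):
  A: {}
  B: {#3, #4, #6, #8}
  C: {#1, #3, #6, #7}
  D: {#2, #3, #4, #5, #6}
  E: {}
  F: {#1, #3, #6, #7}
No 2 sites suffice: every size-2 union leaves at least one demand point uncovered.
But {B, C, D} covers everything, so the minimum is 3.

3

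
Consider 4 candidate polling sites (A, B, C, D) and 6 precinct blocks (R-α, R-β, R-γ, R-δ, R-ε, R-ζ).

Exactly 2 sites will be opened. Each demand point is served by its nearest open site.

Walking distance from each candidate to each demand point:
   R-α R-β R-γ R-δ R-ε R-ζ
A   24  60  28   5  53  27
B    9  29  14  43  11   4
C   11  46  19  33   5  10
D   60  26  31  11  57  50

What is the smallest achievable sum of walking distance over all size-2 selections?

Open {A, B}.
  R-α→B 9, R-β→B 29, R-γ→B 14, R-δ→A 5, R-ε→B 11, R-ζ→B 4  ⇒ total 72.
Compare {B, D}: total 75.
Compare {C, D}: total 82.
No size-2 selection does better; minimum is 72.

72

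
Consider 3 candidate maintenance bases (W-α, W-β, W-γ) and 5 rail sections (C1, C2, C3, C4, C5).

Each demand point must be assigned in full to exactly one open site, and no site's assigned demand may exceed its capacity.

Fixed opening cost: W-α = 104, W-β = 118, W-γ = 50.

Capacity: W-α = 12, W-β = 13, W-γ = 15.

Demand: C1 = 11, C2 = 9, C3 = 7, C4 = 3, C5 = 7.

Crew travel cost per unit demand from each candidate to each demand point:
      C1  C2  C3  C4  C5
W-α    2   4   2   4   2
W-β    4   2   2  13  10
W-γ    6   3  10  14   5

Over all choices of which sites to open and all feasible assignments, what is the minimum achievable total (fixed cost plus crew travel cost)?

456

Open {W-α, W-β, W-γ}; cheapest assignment that respects the capacities:
  W-α (cap 12, load 11): C1 — cost 11×2 = 22
  W-β (cap 13, load 12): C2, C4 — cost 9×2 + 3×13 = 57
  W-γ (cap 15, load 14): C3, C5 — cost 7×10 + 7×5 = 105
  Shipping 184, fixed 272 → total 456.
  Any other capacity-feasible assignment to {W-α, W-β, W-γ} ships for at least 184.
Total demand is 37 and no other set of sites has combined capacity ≥ 37, so {W-α, W-β, W-γ} is the only feasible choice of open sites. Minimum: 456.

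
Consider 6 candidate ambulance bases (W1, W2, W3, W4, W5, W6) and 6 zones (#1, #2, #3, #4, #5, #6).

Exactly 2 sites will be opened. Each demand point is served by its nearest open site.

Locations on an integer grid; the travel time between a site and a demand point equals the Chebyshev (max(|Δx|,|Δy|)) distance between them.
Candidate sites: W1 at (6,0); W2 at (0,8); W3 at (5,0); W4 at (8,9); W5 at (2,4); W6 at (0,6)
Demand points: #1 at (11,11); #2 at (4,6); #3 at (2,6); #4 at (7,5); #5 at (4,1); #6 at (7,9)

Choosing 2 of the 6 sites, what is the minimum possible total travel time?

15

Open {W4, W5}.
  #1→W4 3, #2→W5 2, #3→W5 2, #4→W4 4, #5→W5 3, #6→W4 1  ⇒ total 15.
Compare {W3, W4}: total 19.
Compare {W4, W6}: total 19.
No size-2 selection does better; minimum is 15.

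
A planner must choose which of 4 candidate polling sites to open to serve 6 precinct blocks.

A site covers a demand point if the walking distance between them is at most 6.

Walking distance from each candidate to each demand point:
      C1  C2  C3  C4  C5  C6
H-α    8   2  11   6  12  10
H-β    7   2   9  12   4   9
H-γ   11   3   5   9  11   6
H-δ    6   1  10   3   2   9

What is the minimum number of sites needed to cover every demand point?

2

Coverage sets (demand points within 6 of each site):
  H-α: {C2, C4}
  H-β: {C2, C5}
  H-γ: {C2, C3, C6}
  H-δ: {C1, C2, C4, C5}
No single site covers all 6 demand points.
But {H-γ, H-δ} covers everything, so the minimum is 2.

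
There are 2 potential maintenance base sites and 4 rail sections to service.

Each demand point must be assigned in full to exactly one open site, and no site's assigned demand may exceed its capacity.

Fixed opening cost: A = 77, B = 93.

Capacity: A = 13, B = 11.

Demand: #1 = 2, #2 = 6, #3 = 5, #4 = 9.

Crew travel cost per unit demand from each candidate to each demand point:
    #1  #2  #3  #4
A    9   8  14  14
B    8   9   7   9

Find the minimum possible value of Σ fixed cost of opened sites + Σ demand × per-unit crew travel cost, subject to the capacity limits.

Open {A, B}; cheapest assignment that respects the capacities:
  A (cap 13, load 11): #2, #3 — cost 6×8 + 5×14 = 118
  B (cap 11, load 11): #1, #4 — cost 2×8 + 9×9 = 97
  Shipping 215, fixed 170 → total 385.
  Any other capacity-feasible assignment to {A, B} ships for at least 215.
Total demand is 22 and no other set of sites has combined capacity ≥ 22, so {A, B} is the only feasible choice of open sites. Minimum: 385.

385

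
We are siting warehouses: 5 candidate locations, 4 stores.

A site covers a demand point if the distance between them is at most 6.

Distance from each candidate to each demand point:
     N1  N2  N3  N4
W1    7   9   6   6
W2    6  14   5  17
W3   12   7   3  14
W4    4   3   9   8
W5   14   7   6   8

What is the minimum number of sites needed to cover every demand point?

Coverage sets (demand points within 6 of each site):
  W1: {N3, N4}
  W2: {N1, N3}
  W3: {N3}
  W4: {N1, N2}
  W5: {N3}
No single site covers all 4 demand points.
But {W1, W4} covers everything, so the minimum is 2.

2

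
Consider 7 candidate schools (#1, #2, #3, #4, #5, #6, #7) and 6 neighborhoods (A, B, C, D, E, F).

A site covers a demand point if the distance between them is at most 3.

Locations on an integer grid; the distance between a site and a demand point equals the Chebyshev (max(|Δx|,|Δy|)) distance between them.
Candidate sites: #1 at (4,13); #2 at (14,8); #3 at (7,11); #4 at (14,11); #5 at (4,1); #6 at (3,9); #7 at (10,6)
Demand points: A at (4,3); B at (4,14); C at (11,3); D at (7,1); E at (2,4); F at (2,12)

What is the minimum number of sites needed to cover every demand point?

3

Coverage sets (demand points within 3 of each site):
  #1: {B, F}
  #2: {}
  #3: {B}
  #4: {}
  #5: {A, D, E}
  #6: {F}
  #7: {C}
No 2 sites suffice: every size-2 union leaves at least one demand point uncovered.
But {#1, #5, #7} covers everything, so the minimum is 3.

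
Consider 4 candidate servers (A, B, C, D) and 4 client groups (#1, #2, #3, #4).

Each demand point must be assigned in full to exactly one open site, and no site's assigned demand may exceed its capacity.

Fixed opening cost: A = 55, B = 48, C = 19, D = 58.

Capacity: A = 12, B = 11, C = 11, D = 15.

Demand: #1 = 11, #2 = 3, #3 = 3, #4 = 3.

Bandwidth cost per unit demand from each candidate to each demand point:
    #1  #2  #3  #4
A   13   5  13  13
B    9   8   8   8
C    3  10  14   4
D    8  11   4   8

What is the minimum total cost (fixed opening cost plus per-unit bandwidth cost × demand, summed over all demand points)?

172

Open {B, C}; cheapest assignment that respects the capacities:
  B (cap 11, load 9): #2, #3, #4 — cost 3×8 + 3×8 + 3×8 = 72
  C (cap 11, load 11): #1 — cost 11×3 = 33
  Shipping 105, fixed 67 → total 172.
  Any other capacity-feasible assignment to {B, C} ships for at least 105.
Compare {C, D}: its best feasible assignment gives total 179.
Compare {A, C}: its best feasible assignment gives total 200.
Every other set of open sites that can feasibly serve all demand totals ≥ 179 even under its best assignment. Minimum: 172.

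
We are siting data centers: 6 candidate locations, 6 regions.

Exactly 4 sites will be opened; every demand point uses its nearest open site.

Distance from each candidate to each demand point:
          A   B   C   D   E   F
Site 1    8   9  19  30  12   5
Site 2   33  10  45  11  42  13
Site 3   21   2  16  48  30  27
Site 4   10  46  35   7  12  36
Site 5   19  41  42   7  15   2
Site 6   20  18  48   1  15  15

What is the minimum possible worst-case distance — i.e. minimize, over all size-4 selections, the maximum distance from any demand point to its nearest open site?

16

Open {Site 1, Site 2, Site 3, Site 4}.
  Farthest demand point is C at distance 16 (to Site 3); all others are ≤ 16.
With {Site 1, Site 2, Site 3, Site 5} the worst case is 16.
With {Site 1, Site 2, Site 3, Site 6} the worst case is 16.
No size-4 selection achieves below 16.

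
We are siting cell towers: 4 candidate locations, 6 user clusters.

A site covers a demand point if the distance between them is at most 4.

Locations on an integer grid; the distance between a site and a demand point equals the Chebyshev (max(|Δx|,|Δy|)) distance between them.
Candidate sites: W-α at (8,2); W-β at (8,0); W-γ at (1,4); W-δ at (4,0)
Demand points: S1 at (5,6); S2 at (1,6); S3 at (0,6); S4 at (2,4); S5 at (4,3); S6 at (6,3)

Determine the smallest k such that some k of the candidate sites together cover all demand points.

Coverage sets (demand points within 4 of each site):
  W-α: {S1, S5, S6}
  W-β: {S5, S6}
  W-γ: {S1, S2, S3, S4, S5}
  W-δ: {S4, S5, S6}
No single site covers all 6 demand points.
But {W-α, W-γ} covers everything, so the minimum is 2.

2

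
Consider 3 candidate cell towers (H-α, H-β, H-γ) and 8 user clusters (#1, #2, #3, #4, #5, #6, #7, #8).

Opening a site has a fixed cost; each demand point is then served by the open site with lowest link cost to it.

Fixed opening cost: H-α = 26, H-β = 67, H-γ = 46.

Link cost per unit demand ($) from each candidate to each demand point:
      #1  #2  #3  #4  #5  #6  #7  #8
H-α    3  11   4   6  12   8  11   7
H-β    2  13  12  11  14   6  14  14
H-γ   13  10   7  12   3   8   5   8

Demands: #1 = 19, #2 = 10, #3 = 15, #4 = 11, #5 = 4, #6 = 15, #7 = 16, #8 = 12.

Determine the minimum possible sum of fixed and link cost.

Open {H-α, H-γ}: assign each demand point to its cheapest open site.
  #1→H-α 19×3=57, #2→H-γ 10×10=100, #3→H-α 15×4=60, #4→H-α 11×6=66, #5→H-γ 4×3=12, #6→H-α 15×8=120, #7→H-γ 16×5=80, #8→H-α 12×7=84
  link cost 579, fixed 72 → total 651.
Compare {H-α, H-β, H-γ}: link cost 530 + fixed 139 = 669.
Compare {H-α}: link cost 721 + fixed 26 = 747.
Compare {H-β, H-γ}: link cost 642 + fixed 113 = 755.
All other subsets cost ≥ 669. Minimum total cost: 651.

651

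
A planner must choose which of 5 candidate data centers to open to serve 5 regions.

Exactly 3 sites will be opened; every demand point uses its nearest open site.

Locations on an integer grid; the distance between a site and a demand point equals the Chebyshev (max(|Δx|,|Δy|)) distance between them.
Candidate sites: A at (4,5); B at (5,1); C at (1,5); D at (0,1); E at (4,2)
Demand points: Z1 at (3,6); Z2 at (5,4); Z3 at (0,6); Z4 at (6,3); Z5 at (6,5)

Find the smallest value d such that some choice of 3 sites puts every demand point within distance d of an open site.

Open {A, B, C}.
  Farthest demand point is Z4 at distance 2 (to A); all others are ≤ 2.
With {A, C, D} the worst case is 2.
With {A, C, E} the worst case is 2.
No size-3 selection achieves below 2.

2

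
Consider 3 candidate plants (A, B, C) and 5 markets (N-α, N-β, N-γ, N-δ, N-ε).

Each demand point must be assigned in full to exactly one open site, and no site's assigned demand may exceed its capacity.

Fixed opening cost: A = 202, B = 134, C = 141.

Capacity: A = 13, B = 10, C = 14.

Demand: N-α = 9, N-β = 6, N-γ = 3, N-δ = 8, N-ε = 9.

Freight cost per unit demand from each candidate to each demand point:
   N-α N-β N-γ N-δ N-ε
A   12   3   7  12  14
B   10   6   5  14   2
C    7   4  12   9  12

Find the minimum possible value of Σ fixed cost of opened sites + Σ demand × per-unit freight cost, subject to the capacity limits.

720

Open {A, B, C}; cheapest assignment that respects the capacities:
  A (cap 13, load 12): N-α, N-γ — cost 9×12 + 3×7 = 129
  B (cap 10, load 9): N-ε — cost 9×2 = 18
  C (cap 14, load 14): N-β, N-δ — cost 6×4 + 8×9 = 96
  Shipping 243, fixed 477 → total 720.
  Any other capacity-feasible assignment to {A, B, C} ships for at least 243.
Total demand is 35 and no other set of sites has combined capacity ≥ 35, so {A, B, C} is the only feasible choice of open sites. Minimum: 720.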